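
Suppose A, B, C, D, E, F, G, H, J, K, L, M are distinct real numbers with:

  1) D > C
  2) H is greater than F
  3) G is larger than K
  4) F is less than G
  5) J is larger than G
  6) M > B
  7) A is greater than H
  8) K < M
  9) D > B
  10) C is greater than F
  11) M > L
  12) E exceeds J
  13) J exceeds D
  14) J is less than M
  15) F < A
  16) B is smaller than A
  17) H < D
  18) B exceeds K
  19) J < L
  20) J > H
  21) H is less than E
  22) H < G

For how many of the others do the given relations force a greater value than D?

The elements the relations force above D are J, E, L, M — no chain reaches any other.
That is 4.

4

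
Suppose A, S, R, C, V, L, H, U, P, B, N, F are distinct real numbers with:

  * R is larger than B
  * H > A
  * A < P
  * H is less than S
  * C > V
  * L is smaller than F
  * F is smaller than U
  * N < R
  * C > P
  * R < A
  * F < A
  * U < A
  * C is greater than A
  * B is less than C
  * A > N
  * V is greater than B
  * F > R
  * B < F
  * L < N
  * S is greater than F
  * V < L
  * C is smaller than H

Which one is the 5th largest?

Chaining the given pairs: B < V < L < N < R < F < U < A < P < C < H < S.
Counting 5 from the largest end gives A.

A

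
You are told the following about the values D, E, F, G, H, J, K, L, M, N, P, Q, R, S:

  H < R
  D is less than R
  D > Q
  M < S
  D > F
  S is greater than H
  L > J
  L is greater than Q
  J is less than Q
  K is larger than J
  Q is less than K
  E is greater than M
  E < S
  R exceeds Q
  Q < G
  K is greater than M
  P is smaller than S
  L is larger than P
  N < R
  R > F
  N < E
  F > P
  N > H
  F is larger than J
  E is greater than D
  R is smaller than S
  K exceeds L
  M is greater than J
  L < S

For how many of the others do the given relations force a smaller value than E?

8

Directly below E: N, M, D.
One step further: J, H, F, Q (7 so far).
One step further: P (8 so far).
Nothing else is reachable below E; 8 in all.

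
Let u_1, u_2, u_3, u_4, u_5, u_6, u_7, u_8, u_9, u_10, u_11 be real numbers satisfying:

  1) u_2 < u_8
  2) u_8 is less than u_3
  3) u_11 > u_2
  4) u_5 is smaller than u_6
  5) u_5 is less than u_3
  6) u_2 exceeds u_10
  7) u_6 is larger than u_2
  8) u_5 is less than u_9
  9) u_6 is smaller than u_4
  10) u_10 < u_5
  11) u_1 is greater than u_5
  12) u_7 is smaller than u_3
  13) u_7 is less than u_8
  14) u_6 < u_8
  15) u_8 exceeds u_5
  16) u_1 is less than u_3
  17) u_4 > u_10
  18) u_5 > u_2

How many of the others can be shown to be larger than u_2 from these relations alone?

8

From u_2 the given relations immediately reach u_5, u_11, u_6, u_8.
From those, u_9, u_1, u_3, u_4 — 8 in total.
No other element is forced above u_2 by the given relations, so the count is 8.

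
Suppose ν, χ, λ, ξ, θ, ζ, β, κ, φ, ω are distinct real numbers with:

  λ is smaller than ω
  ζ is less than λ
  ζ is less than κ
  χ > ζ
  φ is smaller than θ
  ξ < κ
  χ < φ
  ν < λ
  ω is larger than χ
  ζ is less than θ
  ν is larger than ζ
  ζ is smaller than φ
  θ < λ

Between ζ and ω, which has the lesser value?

The relevant relations are ζ < χ; χ < φ; φ < θ; θ < λ; λ < ω.
Chaining these gives ζ < χ < φ < θ < λ < ω.
So ζ < ω; ζ is the smaller of the two.

ζ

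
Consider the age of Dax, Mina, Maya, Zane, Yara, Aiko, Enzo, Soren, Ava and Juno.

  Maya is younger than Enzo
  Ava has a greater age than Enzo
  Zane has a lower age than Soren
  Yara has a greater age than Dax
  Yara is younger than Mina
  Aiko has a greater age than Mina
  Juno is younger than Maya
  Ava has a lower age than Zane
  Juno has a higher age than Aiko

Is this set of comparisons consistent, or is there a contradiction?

consistent

The single ordering Dax < Yara < Mina < Aiko < Juno < Maya < Enzo < Ava < Zane < Soren satisfies every listed relation, so no contradiction arises.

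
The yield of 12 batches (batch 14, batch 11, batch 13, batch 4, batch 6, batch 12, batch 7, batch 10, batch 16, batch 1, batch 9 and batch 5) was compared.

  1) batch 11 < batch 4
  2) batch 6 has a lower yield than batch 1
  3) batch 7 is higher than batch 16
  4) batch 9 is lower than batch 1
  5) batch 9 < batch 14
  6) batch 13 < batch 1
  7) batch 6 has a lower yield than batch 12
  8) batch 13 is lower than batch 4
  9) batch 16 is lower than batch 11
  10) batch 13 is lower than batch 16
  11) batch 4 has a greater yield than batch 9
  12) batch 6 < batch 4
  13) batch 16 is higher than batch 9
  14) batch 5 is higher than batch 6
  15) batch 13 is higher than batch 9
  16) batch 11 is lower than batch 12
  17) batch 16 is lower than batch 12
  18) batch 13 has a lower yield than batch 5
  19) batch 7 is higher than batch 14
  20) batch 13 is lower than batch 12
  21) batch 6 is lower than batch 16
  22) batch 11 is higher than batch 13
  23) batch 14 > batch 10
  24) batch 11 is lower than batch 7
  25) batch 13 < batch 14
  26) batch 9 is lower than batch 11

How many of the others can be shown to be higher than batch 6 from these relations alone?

Directly above batch 6: batch 16, batch 5, batch 4, batch 12, batch 1.
One step further: batch 11, batch 7 (7 so far).
No other element is forced above batch 6 by the given relations, so the count is 7.

7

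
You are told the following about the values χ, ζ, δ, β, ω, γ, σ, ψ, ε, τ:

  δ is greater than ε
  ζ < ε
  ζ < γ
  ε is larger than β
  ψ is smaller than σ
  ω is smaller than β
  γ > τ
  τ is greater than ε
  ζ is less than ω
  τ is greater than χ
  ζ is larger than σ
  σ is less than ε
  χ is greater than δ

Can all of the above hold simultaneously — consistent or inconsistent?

consistent

Every relation is compatible with ψ < σ < ζ < ω < β < ε < δ < χ < τ < γ; the set is consistent.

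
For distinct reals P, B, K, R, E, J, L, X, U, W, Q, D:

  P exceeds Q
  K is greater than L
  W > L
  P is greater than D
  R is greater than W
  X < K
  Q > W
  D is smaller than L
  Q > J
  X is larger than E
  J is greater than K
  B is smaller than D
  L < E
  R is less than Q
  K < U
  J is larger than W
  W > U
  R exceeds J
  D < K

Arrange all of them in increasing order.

B < D < L < E < X < K < U < W < J < R < Q < P

Nothing is placed below B, so it is least; from there B < D; D < L; L < E; E < X; X < K; K < U; U < W; W < J; J < R; R < Q; Q < P, each given directly.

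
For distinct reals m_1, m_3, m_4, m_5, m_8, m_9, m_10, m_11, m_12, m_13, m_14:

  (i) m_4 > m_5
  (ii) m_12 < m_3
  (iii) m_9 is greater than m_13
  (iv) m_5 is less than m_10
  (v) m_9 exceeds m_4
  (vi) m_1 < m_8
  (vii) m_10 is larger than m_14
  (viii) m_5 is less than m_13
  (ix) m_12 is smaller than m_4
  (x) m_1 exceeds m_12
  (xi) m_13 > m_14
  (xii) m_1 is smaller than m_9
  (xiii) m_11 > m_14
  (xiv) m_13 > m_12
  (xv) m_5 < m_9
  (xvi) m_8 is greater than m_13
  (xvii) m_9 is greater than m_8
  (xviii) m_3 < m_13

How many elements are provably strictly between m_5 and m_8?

1

The relations place m_5 below m_8. An element lies strictly between them when it is forced above m_5 and also forced below m_8.
Above m_5: {m_10, m_13, m_4, m_9}. Below m_8: {m_12, m_14, m_3, m_13, m_1}.
Intersection: {m_13} — 1.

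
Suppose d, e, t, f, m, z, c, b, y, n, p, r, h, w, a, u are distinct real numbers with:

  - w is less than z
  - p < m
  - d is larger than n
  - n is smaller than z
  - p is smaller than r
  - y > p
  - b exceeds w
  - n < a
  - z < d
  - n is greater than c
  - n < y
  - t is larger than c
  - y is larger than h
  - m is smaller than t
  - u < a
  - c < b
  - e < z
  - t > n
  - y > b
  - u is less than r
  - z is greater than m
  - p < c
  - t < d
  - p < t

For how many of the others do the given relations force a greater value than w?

4

From w the given relations immediately reach b, z.
From those, y, d — 4 in total.
No other element is forced above w by the given relations, so the count is 4.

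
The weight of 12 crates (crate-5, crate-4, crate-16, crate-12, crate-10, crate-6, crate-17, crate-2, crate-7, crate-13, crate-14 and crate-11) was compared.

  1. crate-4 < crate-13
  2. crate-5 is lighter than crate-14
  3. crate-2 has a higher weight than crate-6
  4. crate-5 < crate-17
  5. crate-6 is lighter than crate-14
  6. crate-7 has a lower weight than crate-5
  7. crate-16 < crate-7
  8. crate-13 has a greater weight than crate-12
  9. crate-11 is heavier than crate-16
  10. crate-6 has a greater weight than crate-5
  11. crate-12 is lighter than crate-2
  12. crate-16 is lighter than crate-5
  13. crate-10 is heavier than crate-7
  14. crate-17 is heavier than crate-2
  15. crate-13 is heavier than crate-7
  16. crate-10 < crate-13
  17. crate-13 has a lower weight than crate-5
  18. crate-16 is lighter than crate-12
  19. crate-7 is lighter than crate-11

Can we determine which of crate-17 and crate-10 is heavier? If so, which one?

Link the given pairs in sequence: crate-10 < crate-13; crate-13 < crate-5; crate-5 < crate-6; crate-6 < crate-2; crate-2 < crate-17.
Together: crate-10 < crate-13 < crate-5 < crate-6 < crate-2 < crate-17.
So crate-17 is heavier.

crate-17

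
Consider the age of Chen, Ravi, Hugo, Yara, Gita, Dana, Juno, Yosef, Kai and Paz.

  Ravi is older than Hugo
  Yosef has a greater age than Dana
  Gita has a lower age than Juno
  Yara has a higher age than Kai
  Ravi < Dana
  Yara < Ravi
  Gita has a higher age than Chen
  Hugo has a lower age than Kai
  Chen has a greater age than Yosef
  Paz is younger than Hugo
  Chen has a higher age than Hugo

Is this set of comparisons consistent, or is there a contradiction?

consistent

The single ordering Paz < Hugo < Kai < Yara < Ravi < Dana < Yosef < Chen < Gita < Juno satisfies every listed relation, so no contradiction arises.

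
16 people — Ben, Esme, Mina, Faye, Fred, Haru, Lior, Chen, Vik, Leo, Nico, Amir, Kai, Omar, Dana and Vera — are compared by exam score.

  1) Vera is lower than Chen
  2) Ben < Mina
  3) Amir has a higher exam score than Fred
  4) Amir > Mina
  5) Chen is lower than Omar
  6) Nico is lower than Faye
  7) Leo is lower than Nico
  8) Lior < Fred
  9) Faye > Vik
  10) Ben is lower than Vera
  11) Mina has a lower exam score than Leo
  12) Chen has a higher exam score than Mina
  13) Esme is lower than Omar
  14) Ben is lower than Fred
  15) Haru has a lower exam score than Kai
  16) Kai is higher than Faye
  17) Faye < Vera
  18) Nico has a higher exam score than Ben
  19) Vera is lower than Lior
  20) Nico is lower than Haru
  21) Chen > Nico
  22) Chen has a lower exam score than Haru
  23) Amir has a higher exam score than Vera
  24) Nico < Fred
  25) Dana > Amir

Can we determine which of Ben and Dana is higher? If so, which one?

Ben < Mina and Mina < Leo give Ben < Leo.
With Leo < Nico: Ben < Mina < Leo < Nico.
Then Nico < Faye extends the chain to Faye.
With Faye < Vera: Ben < Mina < Leo < Nico < Faye < Vera.
With Vera < Lior: Ben < Mina < Leo < Nico < Faye < Vera < Lior.
Then Lior < Fred extends the chain to Fred.
With Fred < Amir: Ben < Mina < Leo < Nico < Faye < Vera < Lior < Fred < Amir.
With Amir < Dana: Ben < Mina < Leo < Nico < Faye < Vera < Lior < Fred < Amir < Dana.
So Dana is higher.

Dana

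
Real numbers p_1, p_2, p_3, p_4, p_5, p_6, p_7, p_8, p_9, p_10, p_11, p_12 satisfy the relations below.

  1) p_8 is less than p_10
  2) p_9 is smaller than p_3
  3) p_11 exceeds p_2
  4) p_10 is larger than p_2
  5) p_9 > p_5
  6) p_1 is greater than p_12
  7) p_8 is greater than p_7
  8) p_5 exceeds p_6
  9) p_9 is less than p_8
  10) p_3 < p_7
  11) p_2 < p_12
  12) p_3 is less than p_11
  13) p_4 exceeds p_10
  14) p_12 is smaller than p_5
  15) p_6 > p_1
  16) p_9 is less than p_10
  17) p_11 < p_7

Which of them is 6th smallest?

Chaining the given pairs: p_2 < p_12 < p_1 < p_6 < p_5 < p_9 < p_3 < p_11 < p_7 < p_8 < p_10 < p_4.
The 6th smallest is p_9.

p_9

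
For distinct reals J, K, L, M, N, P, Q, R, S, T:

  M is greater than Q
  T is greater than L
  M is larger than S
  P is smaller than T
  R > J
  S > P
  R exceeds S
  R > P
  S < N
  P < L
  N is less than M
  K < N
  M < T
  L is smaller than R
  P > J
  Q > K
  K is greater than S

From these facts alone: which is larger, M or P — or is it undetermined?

M

Following the relations from P: P < S < K < Q < M.
So M is larger.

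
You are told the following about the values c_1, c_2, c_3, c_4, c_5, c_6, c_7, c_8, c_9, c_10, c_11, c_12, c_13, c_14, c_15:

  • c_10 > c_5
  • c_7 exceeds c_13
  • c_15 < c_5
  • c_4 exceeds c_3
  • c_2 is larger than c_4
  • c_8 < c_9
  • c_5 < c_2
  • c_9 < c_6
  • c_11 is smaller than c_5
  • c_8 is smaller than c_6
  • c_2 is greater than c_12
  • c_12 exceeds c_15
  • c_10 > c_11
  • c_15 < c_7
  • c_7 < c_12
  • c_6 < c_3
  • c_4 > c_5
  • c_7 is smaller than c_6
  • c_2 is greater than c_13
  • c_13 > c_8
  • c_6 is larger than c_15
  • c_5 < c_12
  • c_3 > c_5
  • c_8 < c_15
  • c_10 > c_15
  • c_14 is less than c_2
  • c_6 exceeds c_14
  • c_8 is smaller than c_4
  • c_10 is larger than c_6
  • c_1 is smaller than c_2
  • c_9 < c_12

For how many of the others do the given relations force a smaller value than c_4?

10

From c_4 the given relations immediately reach c_8, c_5, c_3.
From those, c_15, c_11, c_6 — 6 in total.
From those, c_14, c_7, c_9 — 9 in total.
From those, c_13 — 10 in total.
Nothing else is reachable below c_4; 10 in all.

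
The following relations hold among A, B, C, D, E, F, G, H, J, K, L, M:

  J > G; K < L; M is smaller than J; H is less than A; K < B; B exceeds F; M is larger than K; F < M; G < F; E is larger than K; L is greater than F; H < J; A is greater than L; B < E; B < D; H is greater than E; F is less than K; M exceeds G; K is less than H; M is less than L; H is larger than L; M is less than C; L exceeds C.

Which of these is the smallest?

Chaining upward from G: directly above it, F, M, J; then K, B, C, L; then E, D, H, A.
That covers every other element, and nothing is given below G, so G is the smallest.

G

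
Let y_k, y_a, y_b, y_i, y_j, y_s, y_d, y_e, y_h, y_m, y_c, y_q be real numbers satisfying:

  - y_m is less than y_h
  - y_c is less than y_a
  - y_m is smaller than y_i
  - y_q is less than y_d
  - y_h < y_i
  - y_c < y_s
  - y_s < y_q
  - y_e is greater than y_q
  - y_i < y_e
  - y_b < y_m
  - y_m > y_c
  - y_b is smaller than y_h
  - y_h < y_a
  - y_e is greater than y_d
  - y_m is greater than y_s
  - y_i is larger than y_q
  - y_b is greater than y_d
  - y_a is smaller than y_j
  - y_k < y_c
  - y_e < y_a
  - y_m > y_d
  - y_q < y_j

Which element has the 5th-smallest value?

Piecing the relations together gives one ordering: y_k < y_c < y_s < y_q < y_d < y_b < y_m < y_h < y_i < y_e < y_a < y_j.
The 5th smallest is y_d.

y_d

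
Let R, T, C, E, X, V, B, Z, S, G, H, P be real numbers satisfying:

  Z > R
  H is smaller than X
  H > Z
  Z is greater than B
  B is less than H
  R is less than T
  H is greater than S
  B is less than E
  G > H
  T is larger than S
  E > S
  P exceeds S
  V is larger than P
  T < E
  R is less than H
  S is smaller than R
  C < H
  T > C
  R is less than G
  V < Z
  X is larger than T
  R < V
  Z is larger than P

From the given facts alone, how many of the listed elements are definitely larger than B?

5

The elements the relations force above B are Z, H, E, G, X — no chain reaches any other.
That is 5.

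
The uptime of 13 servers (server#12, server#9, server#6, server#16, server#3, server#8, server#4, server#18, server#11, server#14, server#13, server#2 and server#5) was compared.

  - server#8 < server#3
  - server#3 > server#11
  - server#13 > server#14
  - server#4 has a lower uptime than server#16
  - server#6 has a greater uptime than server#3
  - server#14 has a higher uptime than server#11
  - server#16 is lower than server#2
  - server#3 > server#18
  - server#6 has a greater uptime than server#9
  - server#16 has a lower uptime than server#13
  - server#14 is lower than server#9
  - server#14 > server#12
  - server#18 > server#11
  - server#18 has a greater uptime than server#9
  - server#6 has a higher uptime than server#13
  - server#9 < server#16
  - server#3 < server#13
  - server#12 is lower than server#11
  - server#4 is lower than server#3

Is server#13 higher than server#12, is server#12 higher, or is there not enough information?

Link the given pairs in sequence: server#12 < server#11; server#11 < server#14; server#14 < server#9; server#9 < server#18; server#18 < server#3; server#3 < server#13.
Chaining these gives server#12 < server#11 < server#14 < server#9 < server#18 < server#3 < server#13.
So server#13 is higher.

server#13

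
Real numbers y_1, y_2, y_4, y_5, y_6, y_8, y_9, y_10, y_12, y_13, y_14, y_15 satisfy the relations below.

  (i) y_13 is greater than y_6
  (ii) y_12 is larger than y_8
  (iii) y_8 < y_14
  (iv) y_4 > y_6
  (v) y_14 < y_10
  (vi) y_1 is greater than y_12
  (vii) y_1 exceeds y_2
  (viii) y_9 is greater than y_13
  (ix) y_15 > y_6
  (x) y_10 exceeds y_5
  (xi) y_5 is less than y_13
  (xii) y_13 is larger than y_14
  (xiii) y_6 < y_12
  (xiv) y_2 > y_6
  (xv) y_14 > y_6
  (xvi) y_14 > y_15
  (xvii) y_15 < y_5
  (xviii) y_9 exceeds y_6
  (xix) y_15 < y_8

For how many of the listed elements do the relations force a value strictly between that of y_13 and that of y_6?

4

Chaining upward from y_6 reaches: y_2, y_15, y_8, y_12, y_14, y_4, y_5, y_9, y_10, y_1.
Chaining downward from y_13 reaches: y_15, y_8, y_14, y_5.
Strictly between y_6 and y_13 are those in both lists: y_15, y_8, y_14, y_5 — 4 elements.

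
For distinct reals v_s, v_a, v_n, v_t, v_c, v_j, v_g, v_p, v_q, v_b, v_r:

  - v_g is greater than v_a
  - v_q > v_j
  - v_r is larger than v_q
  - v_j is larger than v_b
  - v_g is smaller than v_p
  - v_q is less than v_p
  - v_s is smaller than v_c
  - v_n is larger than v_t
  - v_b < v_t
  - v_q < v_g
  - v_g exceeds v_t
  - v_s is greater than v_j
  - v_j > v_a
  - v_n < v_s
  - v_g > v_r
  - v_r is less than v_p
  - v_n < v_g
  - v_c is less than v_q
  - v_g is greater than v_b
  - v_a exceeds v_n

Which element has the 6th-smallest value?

v_s

Chaining the given pairs: v_b < v_t < v_n < v_a < v_j < v_s < v_c < v_q < v_r < v_g < v_p.
Counting 6 from the smallest end gives v_s.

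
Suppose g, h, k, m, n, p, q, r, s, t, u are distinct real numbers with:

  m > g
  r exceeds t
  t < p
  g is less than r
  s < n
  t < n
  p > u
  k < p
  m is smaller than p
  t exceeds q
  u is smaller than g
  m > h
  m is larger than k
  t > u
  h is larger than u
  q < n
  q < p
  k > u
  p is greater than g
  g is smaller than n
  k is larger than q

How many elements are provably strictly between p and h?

1

The relations place h below p. An element lies strictly between them when it is forced above h and also forced below p.
Above h: {m}. Below p: {u, q, k, g, t, m}.
Intersection: {m} — 1.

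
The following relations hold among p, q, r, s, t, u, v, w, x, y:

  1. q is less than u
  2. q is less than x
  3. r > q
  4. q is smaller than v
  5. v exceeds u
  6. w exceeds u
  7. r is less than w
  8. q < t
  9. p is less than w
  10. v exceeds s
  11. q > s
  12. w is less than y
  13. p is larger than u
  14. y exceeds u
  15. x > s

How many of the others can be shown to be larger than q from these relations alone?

8

The elements the relations force above q are r, u, t, x, p, w, y, v — no chain reaches any other.
That is 8.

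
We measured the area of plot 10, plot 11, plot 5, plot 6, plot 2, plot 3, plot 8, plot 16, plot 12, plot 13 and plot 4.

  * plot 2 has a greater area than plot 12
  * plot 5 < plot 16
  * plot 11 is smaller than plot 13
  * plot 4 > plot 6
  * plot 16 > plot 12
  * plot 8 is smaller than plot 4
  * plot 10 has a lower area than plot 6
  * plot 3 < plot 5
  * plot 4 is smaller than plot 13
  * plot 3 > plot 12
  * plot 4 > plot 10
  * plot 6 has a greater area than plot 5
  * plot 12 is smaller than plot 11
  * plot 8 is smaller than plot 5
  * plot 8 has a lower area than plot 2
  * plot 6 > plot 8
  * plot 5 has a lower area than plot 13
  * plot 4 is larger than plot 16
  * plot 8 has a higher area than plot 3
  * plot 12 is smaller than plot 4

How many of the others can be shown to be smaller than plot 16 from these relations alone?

4

The elements the relations force below plot 16 are plot 12, plot 3, plot 8, plot 5 — no chain reaches any other.
That is 4.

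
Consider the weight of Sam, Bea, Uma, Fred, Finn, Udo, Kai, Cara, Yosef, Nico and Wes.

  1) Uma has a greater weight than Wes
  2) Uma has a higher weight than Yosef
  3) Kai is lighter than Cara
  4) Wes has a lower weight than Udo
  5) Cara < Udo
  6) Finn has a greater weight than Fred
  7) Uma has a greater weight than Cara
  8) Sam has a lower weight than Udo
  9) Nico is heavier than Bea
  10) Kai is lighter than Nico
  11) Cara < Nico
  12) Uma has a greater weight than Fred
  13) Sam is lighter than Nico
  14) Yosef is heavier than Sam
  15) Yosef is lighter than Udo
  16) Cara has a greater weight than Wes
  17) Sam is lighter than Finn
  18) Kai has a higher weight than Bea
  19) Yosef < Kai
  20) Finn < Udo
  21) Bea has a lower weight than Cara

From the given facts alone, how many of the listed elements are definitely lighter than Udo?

8

The elements the relations force below Udo are Bea, Sam, Yosef, Fred, Kai, Finn, Wes, Cara — no chain reaches any other.
That is 8.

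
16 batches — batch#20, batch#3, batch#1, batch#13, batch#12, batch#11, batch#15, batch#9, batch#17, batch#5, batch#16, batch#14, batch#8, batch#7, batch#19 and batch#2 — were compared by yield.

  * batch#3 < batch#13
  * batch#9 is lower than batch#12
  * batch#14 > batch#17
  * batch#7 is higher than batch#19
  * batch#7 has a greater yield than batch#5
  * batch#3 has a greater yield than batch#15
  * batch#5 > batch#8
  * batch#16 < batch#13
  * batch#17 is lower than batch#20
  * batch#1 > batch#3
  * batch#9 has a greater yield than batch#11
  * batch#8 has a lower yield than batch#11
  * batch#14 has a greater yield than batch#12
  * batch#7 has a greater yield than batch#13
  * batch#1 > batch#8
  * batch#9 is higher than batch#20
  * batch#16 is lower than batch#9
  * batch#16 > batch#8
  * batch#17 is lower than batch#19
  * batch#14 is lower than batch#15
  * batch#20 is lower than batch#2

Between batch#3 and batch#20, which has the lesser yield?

batch#20

Chaining the given relations: batch#20 < batch#9 < batch#12 < batch#14 < batch#15 < batch#3.
So batch#20 < batch#3; batch#20 is the lower of the two.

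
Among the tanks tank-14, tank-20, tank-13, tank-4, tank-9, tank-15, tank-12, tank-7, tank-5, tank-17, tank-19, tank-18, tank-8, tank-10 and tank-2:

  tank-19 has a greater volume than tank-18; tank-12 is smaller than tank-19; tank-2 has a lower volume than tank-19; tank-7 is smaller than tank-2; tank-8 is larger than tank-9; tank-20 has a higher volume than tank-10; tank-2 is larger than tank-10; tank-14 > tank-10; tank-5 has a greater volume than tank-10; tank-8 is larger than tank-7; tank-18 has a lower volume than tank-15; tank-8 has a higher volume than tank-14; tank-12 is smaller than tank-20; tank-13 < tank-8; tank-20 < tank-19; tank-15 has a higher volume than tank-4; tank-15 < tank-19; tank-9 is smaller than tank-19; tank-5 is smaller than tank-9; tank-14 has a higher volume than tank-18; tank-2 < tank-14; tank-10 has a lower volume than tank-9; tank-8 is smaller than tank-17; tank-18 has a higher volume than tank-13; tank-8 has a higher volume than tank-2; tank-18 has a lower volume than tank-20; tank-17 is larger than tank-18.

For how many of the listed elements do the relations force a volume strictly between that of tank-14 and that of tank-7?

1

The relations place tank-7 below tank-14. An element lies strictly between them when it is forced above tank-7 and also forced below tank-14.
Above tank-7: {tank-2, tank-8, tank-17, tank-19}. Below tank-14: {tank-10, tank-13, tank-18, tank-2}.
Intersection: {tank-2} — 1.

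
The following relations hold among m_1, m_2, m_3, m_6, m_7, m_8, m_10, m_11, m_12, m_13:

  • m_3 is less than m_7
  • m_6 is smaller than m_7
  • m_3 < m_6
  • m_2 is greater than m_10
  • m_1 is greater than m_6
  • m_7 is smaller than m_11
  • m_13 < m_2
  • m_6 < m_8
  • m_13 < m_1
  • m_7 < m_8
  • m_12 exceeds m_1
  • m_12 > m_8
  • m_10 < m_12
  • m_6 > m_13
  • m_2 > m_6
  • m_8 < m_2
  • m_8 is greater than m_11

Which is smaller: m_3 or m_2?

m_3

m_3 < m_6 and m_6 < m_7 give m_3 < m_7.
Then m_7 < m_11 extends the chain to m_11.
Then m_11 < m_8 extends the chain to m_8.
Then m_8 < m_2 extends the chain to m_2.
So m_3 < m_2; m_3 is the smaller of the two.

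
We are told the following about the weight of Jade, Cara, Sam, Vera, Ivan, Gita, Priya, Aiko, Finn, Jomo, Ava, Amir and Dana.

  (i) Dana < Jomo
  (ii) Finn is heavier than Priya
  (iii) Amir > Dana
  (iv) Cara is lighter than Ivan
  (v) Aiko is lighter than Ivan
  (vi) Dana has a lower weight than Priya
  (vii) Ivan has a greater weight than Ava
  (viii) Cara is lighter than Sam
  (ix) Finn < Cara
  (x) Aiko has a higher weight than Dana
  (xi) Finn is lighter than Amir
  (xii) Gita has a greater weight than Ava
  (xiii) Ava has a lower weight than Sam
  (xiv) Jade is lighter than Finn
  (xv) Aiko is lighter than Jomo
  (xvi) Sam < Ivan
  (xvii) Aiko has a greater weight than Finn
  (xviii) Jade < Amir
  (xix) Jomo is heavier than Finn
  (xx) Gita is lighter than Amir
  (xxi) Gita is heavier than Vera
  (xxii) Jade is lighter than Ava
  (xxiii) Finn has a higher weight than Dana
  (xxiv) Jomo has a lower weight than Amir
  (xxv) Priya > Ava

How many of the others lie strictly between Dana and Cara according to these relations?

Chaining upward from Dana reaches: Priya, Finn, Aiko, Jomo, Sam, Ivan, Amir.
Chaining downward from Cara reaches: Jade, Ava, Priya, Finn.
Strictly between Dana and Cara are those in both lists: Priya, Finn — 2 elements.

2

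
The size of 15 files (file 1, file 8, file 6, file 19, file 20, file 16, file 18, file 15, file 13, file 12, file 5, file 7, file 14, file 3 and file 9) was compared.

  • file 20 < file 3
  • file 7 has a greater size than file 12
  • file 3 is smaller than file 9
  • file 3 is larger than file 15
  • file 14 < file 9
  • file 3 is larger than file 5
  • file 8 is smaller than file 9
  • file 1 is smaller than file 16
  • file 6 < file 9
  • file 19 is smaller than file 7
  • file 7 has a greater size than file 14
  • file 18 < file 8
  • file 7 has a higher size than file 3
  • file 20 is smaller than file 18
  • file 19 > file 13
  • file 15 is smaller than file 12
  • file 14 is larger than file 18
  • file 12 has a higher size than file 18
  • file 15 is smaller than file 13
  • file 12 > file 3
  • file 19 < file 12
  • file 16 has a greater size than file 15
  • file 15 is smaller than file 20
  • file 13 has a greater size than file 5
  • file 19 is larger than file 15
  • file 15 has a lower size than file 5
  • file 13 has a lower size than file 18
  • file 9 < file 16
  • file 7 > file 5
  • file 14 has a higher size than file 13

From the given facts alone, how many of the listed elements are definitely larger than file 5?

From file 5 the given relations immediately reach file 13, file 3, file 7.
From those, file 18, file 19, file 14, file 12, file 9 — 8 in total.
From those, file 8, file 16 — 10 in total.
No other element is forced above file 5 by the given relations, so the count is 10.

10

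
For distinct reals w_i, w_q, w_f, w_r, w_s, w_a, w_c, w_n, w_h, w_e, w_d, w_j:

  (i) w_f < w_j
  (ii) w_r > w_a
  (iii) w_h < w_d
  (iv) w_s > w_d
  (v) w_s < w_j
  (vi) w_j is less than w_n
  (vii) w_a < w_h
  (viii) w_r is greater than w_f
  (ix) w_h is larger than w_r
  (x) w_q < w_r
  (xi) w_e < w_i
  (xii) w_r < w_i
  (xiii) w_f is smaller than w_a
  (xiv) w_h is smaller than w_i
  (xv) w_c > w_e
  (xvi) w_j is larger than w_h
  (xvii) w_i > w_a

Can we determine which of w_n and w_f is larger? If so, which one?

The relevant relations are w_f < w_a; w_a < w_r; w_r < w_h; w_h < w_d; w_d < w_s; w_s < w_j; w_j < w_n.
Together: w_f < w_a < w_r < w_h < w_d < w_s < w_j < w_n.
So w_n is larger.

w_n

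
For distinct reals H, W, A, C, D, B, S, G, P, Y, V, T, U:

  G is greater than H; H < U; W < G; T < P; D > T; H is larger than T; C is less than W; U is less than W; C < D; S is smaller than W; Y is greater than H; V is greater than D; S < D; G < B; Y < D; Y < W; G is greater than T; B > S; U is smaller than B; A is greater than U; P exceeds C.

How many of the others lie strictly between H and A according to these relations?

1

The relations place H below A. An element lies strictly between them when it is forced above H and also forced below A.
Above H: {U, Y, W, G, D, V, B}. Below A: {T, U}.
Intersection: {U} — 1.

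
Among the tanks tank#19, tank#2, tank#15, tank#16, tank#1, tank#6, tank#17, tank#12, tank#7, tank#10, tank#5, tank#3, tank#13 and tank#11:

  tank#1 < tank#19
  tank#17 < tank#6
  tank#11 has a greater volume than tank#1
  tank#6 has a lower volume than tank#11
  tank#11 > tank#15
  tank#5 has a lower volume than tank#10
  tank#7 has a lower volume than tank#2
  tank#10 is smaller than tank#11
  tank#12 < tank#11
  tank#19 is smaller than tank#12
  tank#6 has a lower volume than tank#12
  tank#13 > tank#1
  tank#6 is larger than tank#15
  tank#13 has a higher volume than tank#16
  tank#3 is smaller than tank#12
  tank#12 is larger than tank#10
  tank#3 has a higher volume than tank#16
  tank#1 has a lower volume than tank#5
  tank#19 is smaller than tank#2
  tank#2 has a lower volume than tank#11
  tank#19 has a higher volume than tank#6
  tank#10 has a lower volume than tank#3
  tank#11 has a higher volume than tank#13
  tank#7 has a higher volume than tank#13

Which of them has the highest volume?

Chaining downward from tank#11: directly below it, tank#1, tank#15, tank#6, tank#13, tank#10, tank#12, tank#2; then tank#17, tank#5, tank#16, tank#19, tank#7, tank#3.
That covers every other element, and nothing is given above tank#11, so tank#11 is the highest volume.

tank#11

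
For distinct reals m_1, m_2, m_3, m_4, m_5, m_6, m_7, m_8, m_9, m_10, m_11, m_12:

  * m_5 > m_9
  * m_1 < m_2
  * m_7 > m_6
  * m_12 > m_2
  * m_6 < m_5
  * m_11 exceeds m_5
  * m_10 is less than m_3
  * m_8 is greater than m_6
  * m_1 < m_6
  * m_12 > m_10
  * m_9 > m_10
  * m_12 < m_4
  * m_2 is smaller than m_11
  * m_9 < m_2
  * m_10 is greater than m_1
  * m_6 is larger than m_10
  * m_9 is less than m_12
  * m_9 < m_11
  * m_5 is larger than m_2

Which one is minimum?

m_1

Chaining upward from m_1: directly above it, m_10, m_6, m_2; then m_3, m_9, m_12, m_7, m_8, m_5, m_11; then m_4.
That covers every other element, and nothing is given below m_1, so m_1 is the minimum.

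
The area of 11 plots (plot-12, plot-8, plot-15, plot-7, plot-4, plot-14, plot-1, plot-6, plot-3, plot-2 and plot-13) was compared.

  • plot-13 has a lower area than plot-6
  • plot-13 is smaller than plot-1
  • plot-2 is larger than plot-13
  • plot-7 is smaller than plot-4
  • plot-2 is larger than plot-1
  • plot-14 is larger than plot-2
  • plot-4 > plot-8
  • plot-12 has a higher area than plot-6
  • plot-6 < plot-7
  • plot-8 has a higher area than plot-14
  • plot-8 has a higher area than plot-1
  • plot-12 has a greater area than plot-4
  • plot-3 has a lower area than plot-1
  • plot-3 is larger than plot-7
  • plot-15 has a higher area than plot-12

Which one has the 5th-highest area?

Chaining the given pairs: plot-13 < plot-6 < plot-7 < plot-3 < plot-1 < plot-2 < plot-14 < plot-8 < plot-4 < plot-12 < plot-15.
The 5th largest is plot-14.

plot-14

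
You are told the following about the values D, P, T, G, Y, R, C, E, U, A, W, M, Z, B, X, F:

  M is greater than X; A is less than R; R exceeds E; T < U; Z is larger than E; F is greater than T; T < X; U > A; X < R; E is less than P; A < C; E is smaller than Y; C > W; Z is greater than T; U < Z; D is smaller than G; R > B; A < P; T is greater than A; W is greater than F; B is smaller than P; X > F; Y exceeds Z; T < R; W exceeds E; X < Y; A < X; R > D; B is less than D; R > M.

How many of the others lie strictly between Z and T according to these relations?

1

Chaining upward from T reaches: U, F, X, M, W, Y, C, R.
Chaining downward from Z reaches: A, U, E.
Strictly between T and Z are those in both lists: U — 1 element.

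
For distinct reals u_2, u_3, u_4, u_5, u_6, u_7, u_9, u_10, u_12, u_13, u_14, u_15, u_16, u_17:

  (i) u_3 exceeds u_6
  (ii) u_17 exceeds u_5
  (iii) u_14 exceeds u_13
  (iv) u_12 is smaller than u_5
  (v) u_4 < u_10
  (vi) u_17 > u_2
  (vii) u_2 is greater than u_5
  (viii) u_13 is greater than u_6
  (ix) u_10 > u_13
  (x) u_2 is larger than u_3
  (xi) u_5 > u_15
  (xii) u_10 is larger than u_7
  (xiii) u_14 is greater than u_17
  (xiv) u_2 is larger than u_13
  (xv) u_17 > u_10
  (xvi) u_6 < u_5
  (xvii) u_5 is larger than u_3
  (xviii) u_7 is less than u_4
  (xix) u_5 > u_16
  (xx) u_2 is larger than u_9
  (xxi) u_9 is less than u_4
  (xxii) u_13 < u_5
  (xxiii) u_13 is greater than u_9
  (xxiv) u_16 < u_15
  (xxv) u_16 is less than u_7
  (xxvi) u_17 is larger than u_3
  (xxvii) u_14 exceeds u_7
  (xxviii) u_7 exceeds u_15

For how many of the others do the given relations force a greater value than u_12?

4

Directly above u_12: u_5.
One step further: u_2, u_17 (3 so far).
One step further: u_14 (4 so far).
No other element is forced above u_12 by the given relations, so the count is 4.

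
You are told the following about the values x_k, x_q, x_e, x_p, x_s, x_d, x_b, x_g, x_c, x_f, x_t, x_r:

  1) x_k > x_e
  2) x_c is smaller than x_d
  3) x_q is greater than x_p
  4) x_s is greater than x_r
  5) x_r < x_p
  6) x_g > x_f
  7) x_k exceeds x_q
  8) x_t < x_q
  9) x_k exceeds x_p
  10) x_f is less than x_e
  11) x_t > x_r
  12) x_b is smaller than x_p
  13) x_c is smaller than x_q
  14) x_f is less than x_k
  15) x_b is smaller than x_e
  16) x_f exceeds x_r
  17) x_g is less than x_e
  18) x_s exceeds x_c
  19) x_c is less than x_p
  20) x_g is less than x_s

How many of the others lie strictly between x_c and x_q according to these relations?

The relations place x_c below x_q. An element lies strictly between them when it is forced above x_c and also forced below x_q.
Above x_c: {x_p, x_k, x_s, x_d}. Below x_q: {x_r, x_t, x_b, x_p}.
Intersection: {x_p} — 1.

1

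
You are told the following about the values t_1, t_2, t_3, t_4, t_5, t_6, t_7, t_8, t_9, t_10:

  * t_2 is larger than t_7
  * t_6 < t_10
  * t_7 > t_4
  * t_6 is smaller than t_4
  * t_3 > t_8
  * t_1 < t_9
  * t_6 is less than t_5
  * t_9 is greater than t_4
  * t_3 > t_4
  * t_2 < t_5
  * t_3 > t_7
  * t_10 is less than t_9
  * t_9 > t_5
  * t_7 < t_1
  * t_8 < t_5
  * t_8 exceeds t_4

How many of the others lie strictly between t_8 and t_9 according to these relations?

1

The relations place t_8 below t_9. An element lies strictly between them when it is forced above t_8 and also forced below t_9.
Above t_8: {t_3, t_5}. Below t_9: {t_6, t_4, t_7, t_1, t_10, t_2, t_5}.
Intersection: {t_5} — 1.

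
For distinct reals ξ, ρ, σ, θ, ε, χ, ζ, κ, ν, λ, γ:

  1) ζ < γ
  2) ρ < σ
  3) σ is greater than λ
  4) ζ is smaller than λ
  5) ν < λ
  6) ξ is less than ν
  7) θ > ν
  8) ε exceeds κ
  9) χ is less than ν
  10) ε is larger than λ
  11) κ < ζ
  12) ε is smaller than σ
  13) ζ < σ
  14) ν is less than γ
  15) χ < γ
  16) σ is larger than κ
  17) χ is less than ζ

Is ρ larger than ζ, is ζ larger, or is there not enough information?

undetermined

Following every chain through ζ: above ζ we get λ, ε, γ, σ; below ζ we get χ, κ.
ρ is not reached, and no chain runs the other way from ρ to ζ.
So the given relations leave the order of ζ and ρ undetermined.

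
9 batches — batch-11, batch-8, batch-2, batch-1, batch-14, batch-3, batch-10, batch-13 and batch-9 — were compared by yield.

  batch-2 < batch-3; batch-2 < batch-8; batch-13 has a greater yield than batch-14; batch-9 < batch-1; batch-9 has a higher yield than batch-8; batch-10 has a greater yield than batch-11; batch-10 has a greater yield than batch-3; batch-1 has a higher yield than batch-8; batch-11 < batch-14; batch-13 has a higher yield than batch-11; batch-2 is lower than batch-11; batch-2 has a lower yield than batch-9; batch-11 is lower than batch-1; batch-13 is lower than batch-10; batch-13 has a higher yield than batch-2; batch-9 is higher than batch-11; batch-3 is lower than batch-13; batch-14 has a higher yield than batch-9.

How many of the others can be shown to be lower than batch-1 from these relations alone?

4

From batch-1 the given relations immediately reach batch-11, batch-8, batch-9.
From those, batch-2 — 4 in total.
No other element is forced below batch-1 by the given relations, so the count is 4.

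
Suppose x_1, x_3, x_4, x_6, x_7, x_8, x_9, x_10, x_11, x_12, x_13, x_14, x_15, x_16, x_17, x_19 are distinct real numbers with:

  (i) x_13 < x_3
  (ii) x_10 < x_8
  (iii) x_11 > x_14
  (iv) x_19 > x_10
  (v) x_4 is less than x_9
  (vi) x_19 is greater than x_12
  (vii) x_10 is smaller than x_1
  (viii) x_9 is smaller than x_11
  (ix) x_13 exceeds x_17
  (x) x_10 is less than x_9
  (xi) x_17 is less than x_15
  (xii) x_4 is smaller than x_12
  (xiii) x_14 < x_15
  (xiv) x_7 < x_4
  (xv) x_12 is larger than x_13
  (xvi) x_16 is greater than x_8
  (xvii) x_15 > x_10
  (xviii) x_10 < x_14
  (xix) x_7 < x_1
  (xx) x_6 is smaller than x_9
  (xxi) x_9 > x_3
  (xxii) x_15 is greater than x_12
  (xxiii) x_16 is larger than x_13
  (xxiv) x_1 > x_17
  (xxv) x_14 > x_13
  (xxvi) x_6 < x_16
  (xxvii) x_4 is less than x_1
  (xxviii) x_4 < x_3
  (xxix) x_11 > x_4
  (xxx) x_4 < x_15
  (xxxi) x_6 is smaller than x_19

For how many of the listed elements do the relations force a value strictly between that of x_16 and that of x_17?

Chaining upward from x_17 reaches: x_13, x_14, x_12, x_3, x_1, x_9, x_11, x_15, x_19.
Chaining downward from x_16 reaches: x_10, x_8, x_6, x_13.
Strictly between x_17 and x_16 are those in both lists: x_13 — 1 element.

1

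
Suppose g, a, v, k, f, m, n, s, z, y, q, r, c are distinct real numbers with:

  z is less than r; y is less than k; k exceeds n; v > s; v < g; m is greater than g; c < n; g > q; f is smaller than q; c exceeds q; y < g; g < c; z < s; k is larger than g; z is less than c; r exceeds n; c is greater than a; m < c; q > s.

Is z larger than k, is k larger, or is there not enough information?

k

Following the relations from z: z < s < q < g < c < n < k.
So k is larger.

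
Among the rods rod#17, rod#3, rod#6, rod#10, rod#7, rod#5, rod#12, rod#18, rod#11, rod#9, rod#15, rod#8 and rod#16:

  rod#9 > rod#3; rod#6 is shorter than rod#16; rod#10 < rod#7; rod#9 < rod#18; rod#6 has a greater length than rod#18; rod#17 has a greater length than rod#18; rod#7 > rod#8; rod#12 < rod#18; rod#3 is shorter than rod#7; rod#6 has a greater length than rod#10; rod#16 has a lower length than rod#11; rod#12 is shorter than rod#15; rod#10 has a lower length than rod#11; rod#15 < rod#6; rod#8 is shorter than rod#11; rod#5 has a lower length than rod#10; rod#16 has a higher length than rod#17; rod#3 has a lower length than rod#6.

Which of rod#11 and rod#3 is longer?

The relevant relations are rod#3 < rod#9; rod#9 < rod#18; rod#18 < rod#6; rod#6 < rod#16; rod#16 < rod#11.
Chaining these gives rod#3 < rod#9 < rod#18 < rod#6 < rod#16 < rod#11.
So rod#3 < rod#11; rod#11 is the longer of the two.

rod#11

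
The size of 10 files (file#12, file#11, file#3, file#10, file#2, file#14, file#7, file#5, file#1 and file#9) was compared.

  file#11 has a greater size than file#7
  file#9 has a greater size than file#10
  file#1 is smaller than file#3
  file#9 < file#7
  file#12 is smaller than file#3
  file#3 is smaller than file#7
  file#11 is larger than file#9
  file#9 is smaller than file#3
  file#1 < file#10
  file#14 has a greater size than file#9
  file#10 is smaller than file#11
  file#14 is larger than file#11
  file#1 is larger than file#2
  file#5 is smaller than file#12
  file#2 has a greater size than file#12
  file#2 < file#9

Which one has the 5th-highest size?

Piecing the relations together gives one ordering: file#5 < file#12 < file#2 < file#1 < file#10 < file#9 < file#3 < file#7 < file#11 < file#14.
The 5th largest is file#9.

file#9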